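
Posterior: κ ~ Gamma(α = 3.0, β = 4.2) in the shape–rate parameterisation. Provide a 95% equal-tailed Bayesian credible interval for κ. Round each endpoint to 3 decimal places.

[0.147, 1.720]

Posterior: Gamma(shape 3.0, rate 4.2).
Equal-tailed 95% interval: Gamma(3.0, 4.2) quantiles at 0.025 and 0.975.
Posterior mean ≈ 0.714, SD ≈ 0.412; a Normal approximation gives roughly [-0.094, 1.523].
Exact: lower = 0.147; upper = 1.720.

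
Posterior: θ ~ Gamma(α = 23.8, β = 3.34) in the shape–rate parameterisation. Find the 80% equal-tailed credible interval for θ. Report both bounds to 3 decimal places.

[5.330, 9.050]

Posterior: Gamma(shape 23.8, rate 3.34).
Equal-tailed 80% interval: Gamma(23.8, 3.34) quantiles at 0.1 and 0.9.
Posterior mean ≈ 7.126, SD ≈ 1.461; a Normal approximation gives roughly [5.254, 8.998].
Exact: lower = 5.330; upper = 9.050.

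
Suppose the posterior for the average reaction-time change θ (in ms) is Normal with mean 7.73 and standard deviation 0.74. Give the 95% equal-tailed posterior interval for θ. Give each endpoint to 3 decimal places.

The posterior is symmetric, so the 95% equal-tailed interval is θ = 7.73 ± z·0.74 with z = 1.960.
Half-width: 1.960 × 0.74 = 1.450.
7.73 − 1.450 = 6.280; 7.73 + 1.450 = 9.180.

[6.280, 9.180]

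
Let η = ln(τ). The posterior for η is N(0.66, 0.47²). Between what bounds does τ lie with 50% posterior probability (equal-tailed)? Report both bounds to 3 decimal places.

On the log scale the 50% interval is 0.66 ± 0.674 × 0.47 = [0.3430, 0.9770].
Exponentiate: [e^0.3430, e^0.9770] = [1.409, 2.657].

[1.409, 2.657]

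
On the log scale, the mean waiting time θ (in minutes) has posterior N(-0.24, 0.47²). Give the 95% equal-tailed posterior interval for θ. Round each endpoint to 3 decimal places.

On the log scale the 95% interval is -0.24 ± 1.960 × 0.47 = [-1.1612, 0.6812].
Exponentiate: [e^-1.1612, e^0.6812] = [0.313, 1.976].

[0.313, 1.976]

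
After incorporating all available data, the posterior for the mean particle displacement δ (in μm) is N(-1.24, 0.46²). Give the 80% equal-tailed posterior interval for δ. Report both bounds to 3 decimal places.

The posterior is symmetric, so the 80% equal-tailed interval is δ = -1.24 ± z·0.46 with z = 1.282.
Half-width: 1.282 × 0.46 = 0.590.
-1.24 − 0.590 = -1.830; -1.24 + 0.590 = -0.650.

[-1.830, -0.650]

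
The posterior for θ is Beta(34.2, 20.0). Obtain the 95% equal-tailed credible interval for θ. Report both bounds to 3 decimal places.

[0.500, 0.753]

Posterior: Beta(34.2, 20.0).
Equal-tailed 95% interval: the 0.025 and 0.975 quantiles of Beta(34.2, 20.0).
Posterior mean ≈ 0.631, SD ≈ 0.065; a Normal approximation gives roughly [0.504, 0.758].
Exact: F⁻¹(0.025) = 0.500; F⁻¹(0.975) = 0.753.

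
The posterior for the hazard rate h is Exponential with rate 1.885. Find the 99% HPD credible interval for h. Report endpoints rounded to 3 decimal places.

[0.000, 2.443]

The exponential density is strictly decreasing on [0, ∞), so the HPD interval is anchored at 0: [0, q] with P(h ≤ q) = 0.99.
q = −ln(1 − 0.99) / 1.885 = 4.6052 / 1.885 = 2.443.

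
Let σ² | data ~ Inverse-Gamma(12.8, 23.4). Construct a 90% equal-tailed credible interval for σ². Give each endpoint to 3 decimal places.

Inverse-Gamma(12.8, 23.4) quantiles: F⁻¹(0.05) and F⁻¹(0.95).
Equivalently, 1/σ² ~ Gamma(12.8, rate = 23.4); invert its 0.95 and 0.05 quantiles.
Posterior mean ≈ 1.983, SD ≈ 0.603; a Normal approximation gives roughly [0.991, 2.976].
Exact: lower = 1.219; upper = 3.105.

[1.219, 3.105]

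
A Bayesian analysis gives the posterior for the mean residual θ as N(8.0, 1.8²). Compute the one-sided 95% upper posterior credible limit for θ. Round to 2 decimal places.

10.96

Need U with P(θ ≤ U) = 0.95: U = 8.0 + z_{0.05}·1.8.
z = 1.645; U = 8.0 + 1.645 × 1.8 = 10.96.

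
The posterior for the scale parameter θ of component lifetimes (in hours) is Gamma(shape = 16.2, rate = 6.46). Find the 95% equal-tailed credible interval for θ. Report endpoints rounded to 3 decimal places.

Posterior: Gamma(shape 16.2, rate 6.46).
Equal-tailed 95% interval: Gamma(16.2, 6.46) quantiles at 0.025 and 0.975.
Posterior mean ≈ 2.508, SD ≈ 0.623; a Normal approximation gives roughly [1.287, 3.729].
Exact: lower = 1.439; upper = 3.868.

[1.439, 3.868]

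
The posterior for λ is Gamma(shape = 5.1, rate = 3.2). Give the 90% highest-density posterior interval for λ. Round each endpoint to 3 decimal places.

The posterior is unimodal and skewed, so the HPD interval has equal density at both endpoints and is the shortest 90% interval.
Solving f(0.490) = f(2.654) with F(2.654) − F(0.490) = 0.90 gives [0.490, 2.654].
For comparison, the equal-tailed interval is [0.635, 2.903]; the HPD is narrower and shifted toward the mode.

[0.490, 2.654]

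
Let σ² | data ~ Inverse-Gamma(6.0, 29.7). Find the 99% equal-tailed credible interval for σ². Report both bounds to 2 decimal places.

[2.10, 19.32]

Inverse-Gamma(6.0, 29.7) quantiles: F⁻¹(0.005) and F⁻¹(0.995).
Equivalently, 1/σ² ~ Gamma(6.0, rate = 29.7); invert its 0.995 and 0.005 quantiles.
Posterior mean ≈ 5.94, SD ≈ 2.97; a Normal approximation gives roughly [-1.71, 13.59].
Exact: lower = 2.10; upper = 19.32.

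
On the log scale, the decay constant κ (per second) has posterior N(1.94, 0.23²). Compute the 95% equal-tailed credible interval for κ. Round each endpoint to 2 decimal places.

On the log scale the 95% interval is 1.94 ± 1.960 × 0.23 = [1.4892, 2.3908].
Exponentiate: [e^1.4892, e^2.3908] = [4.43, 10.92].

[4.43, 10.92]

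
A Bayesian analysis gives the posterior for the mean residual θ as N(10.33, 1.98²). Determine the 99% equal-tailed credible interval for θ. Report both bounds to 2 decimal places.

The posterior is symmetric, so the 99% equal-tailed interval is θ = 10.33 ± z·1.98 with z = 2.576.
Half-width: 2.576 × 1.98 = 5.10.
10.33 − 5.10 = 5.23; 10.33 + 5.10 = 15.43.

[5.23, 15.43]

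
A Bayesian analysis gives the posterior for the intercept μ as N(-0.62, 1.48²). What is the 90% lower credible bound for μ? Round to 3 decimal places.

Need L with P(μ ≥ L) = 0.90: L = -0.62 − z_{0.1}·1.48.
z = 1.282; L = -0.62 − 1.282 × 1.48 = -2.517.

-2.517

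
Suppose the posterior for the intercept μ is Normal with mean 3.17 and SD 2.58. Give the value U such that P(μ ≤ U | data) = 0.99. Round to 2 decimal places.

Need U with P(μ ≤ U) = 0.99: U = 3.17 + z_{0.01}·2.58.
z = 2.326; U = 3.17 + 2.326 × 2.58 = 9.17.

9.17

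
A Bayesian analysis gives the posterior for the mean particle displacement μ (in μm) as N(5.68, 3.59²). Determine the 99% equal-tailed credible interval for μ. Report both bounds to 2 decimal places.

[-3.57, 14.93]

The posterior is symmetric, so the 99% equal-tailed interval is μ = 5.68 ± z·3.59 with z = 2.576.
Half-width: 2.576 × 3.59 = 9.25.
5.68 − 9.25 = -3.57; 5.68 + 9.25 = 14.93.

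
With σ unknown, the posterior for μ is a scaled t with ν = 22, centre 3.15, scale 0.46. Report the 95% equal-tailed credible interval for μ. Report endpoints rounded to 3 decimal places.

[2.196, 4.104]

The t_22 distribution is symmetric; the 95% interval is 3.15 ± t·0.46 with t_{0.975,22} = 2.074.
Half-width: 2.074 × 0.46 = 0.954.
3.15 − 0.954 = 2.196; 3.15 + 0.954 = 4.104.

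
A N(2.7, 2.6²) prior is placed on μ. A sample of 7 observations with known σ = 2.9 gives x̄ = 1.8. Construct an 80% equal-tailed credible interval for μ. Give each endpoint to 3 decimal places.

[0.641, 3.230]

Posterior precision = 1/2.6² + 7/2.9² = 0.1479 + 0.8323 = 0.9803, so posterior SD = 1.0100.
Posterior mean = (2.7/2.6² + 7·1.8/2.9²) / 0.9803 = 1.9358.
Interval: 1.9358 ± 1.282 × 1.0100 → [0.641, 3.230].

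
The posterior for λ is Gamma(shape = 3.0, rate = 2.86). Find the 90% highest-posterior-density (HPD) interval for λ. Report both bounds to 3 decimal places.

[0.154, 1.916]

The posterior is unimodal and skewed, so the HPD interval has equal density at both endpoints and is the shortest 90% interval.
Solving f(0.154) = f(1.916) with F(1.916) − F(0.154) = 0.90 gives [0.154, 1.916].
For comparison, the equal-tailed interval is [0.286, 2.201]; the HPD is narrower and shifted toward the mode.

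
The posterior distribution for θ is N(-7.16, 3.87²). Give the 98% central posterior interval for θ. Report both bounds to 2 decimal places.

The posterior is symmetric, so the 98% equal-tailed interval is θ = -7.16 ± z·3.87 with z = 2.326.
Half-width: 2.326 × 3.87 = 9.00.
-7.16 − 9.00 = -16.16; -7.16 + 9.00 = 1.84.

[-16.16, 1.84]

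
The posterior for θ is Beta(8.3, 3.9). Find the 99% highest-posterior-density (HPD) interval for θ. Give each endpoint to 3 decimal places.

The posterior is unimodal and skewed, so the HPD interval has equal density at both endpoints and is the shortest 99% interval.
Solving f(0.343) = f(0.949) with F(0.949) − F(0.343) = 0.99 gives [0.343, 0.949].
For comparison, the equal-tailed interval is [0.323, 0.936]; the HPD is narrower and shifted toward the mode.

[0.343, 0.949]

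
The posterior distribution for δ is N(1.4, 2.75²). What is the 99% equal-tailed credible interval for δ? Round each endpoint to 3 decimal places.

[-5.684, 8.484]

The posterior is symmetric, so the 99% equal-tailed interval is δ = 1.4 ± z·2.75 with z = 2.576.
Half-width: 2.576 × 2.75 = 7.084.
1.4 − 7.084 = -5.684; 1.4 + 7.084 = 8.484.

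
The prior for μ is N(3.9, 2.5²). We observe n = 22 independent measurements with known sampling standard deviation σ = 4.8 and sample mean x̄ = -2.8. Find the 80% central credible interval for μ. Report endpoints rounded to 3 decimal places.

Posterior precision = 1/2.5² + 22/4.8² = 0.1600 + 0.9549 = 1.1149, so posterior SD = 0.9471.
Posterior mean = (3.9/2.5² + 22·-2.8/4.8²) / 1.1149 = -1.8384.
Interval: -1.8384 ± 1.282 × 0.9471 → [-3.052, -0.625].

[-3.052, -0.625]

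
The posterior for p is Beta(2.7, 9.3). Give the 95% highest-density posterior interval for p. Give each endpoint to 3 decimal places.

The posterior is unimodal and skewed, so the HPD interval has equal density at both endpoints and is the shortest 95% interval.
Solving f(0.028) = f(0.450) with F(0.450) − F(0.028) = 0.95 gives [0.028, 0.450].
For comparison, the equal-tailed interval is [0.048, 0.488]; the HPD is narrower and shifted toward the mode.

[0.028, 0.450]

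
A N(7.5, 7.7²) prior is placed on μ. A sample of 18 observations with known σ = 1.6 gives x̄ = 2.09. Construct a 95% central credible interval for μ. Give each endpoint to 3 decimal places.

[1.365, 2.841]

Posterior precision = 1/7.7² + 18/1.6² = 0.0169 + 7.0312 = 7.0481, so posterior SD = 0.3767.
Posterior mean = (7.5/7.7² + 18·2.09/1.6²) / 7.0481 = 2.1029.
Interval: 2.1029 ± 1.960 × 0.3767 → [1.365, 2.841].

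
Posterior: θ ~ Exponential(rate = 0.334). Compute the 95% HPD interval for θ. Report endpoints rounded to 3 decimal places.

The exponential density is strictly decreasing on [0, ∞), so the HPD interval is anchored at 0: [0, q] with P(θ ≤ q) = 0.95.
q = −ln(1 − 0.95) / 0.334 = 2.9957 / 0.334 = 8.969.

[0.000, 8.969]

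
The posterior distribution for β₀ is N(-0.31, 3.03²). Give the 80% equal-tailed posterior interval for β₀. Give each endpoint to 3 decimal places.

The posterior is symmetric, so the 80% equal-tailed interval is β₀ = -0.31 ± z·3.03 with z = 1.282.
Half-width: 1.282 × 3.03 = 3.883.
-0.31 − 3.883 = -4.193; -0.31 + 3.883 = 3.573.

[-4.193, 3.573]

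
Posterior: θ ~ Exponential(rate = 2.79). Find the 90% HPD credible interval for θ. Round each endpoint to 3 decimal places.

[0.000, 0.825]

The exponential density is strictly decreasing on [0, ∞), so the HPD interval is anchored at 0: [0, q] with P(θ ≤ q) = 0.90.
q = −ln(1 − 0.90) / 2.79 = 2.3026 / 2.79 = 0.825.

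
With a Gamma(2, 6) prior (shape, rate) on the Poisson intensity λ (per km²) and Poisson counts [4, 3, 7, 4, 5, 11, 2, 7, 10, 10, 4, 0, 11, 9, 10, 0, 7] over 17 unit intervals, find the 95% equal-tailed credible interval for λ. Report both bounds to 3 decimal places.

Posterior: Gamma(2+104, 6+17) = Gamma(106, 23) (shape, rate).
Equal-tailed 95% interval: Gamma(106, 23) quantiles at 0.025 and 0.975.
Posterior mean ≈ 4.609, SD ≈ 0.448; a Normal approximation gives roughly [3.731, 5.486].
Exact: lower = 3.773; upper = 5.526.

[3.773, 5.526]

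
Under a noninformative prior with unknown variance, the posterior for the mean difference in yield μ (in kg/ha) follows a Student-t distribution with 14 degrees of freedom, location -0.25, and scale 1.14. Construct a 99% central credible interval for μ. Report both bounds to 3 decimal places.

[-3.644, 3.144]

The t_14 distribution is symmetric; the 99% interval is -0.25 ± t·1.14 with t_{0.995,14} = 2.977.
Half-width: 2.977 × 1.14 = 3.394.
-0.25 − 3.394 = -3.644; -0.25 + 3.394 = 3.144.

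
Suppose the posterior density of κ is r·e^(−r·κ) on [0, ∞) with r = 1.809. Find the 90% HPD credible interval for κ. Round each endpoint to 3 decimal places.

The exponential density is strictly decreasing on [0, ∞), so the HPD interval is anchored at 0: [0, q] with P(κ ≤ q) = 0.90.
q = −ln(1 − 0.90) / 1.809 = 2.3026 / 1.809 = 1.273.

[0.000, 1.273]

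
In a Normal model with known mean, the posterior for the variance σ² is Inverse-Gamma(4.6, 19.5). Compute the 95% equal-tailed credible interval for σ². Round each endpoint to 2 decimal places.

Inverse-Gamma(4.6, 19.5) quantiles: F⁻¹(0.025) and F⁻¹(0.975).
Equivalently, 1/σ² ~ Gamma(4.6, rate = 19.5); invert its 0.975 and 0.025 quantiles.
Posterior mean ≈ 5.42, SD ≈ 3.36; a Normal approximation gives roughly [-1.17, 12.00].
Exact: lower = 2.02; upper = 13.89.

[2.02, 13.89]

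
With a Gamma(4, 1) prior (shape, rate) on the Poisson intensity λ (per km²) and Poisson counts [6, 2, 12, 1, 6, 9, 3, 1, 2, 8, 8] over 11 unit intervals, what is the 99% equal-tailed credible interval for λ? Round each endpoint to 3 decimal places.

Posterior: Gamma(4+58, 1+11) = Gamma(62, 12) (shape, rate).
Equal-tailed 99% interval: Gamma(62, 12) quantiles at 0.005 and 0.995.
Posterior mean ≈ 5.167, SD ≈ 0.656; a Normal approximation gives roughly [3.476, 6.857].
Exact: lower = 3.633; upper = 7.013.

[3.633, 7.013]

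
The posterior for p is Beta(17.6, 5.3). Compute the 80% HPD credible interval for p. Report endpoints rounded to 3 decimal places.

The posterior is unimodal and skewed, so the HPD interval has equal density at both endpoints and is the shortest 80% interval.
Solving f(0.671) = f(0.889) with F(0.889) − F(0.671) = 0.80 gives [0.671, 0.889].
For comparison, the equal-tailed interval is [0.652, 0.874]; the HPD is narrower and shifted toward the mode.

[0.671, 0.889]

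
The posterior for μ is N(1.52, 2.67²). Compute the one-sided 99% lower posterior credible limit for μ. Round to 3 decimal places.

Need L with P(μ ≥ L) = 0.99: L = 1.52 − z_{0.01}·2.67.
z = 2.326; L = 1.52 − 2.326 × 2.67 = -4.691.

-4.691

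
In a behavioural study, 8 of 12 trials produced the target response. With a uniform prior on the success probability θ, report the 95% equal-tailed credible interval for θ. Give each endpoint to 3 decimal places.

[0.386, 0.861]

Posterior: Beta(1+8, 1+4) = Beta(9, 5).
Equal-tailed 95% interval: the 0.025 and 0.975 quantiles of Beta(9, 5).
Posterior mean ≈ 0.643, SD ≈ 0.124; a Normal approximation gives roughly [0.400, 0.885].
Exact: F⁻¹(0.025) = 0.386; F⁻¹(0.975) = 0.861.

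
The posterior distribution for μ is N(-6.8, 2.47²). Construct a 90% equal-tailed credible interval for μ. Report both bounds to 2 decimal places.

[-10.86, -2.74]

The posterior is symmetric, so the 90% equal-tailed interval is μ = -6.8 ± z·2.47 with z = 1.645.
Half-width: 1.645 × 2.47 = 4.06.
-6.8 − 4.06 = -10.86; -6.8 + 4.06 = -2.74.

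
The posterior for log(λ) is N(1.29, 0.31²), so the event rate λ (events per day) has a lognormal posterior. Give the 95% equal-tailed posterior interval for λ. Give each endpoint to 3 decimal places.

[1.979, 6.670]

On the log scale the 95% interval is 1.29 ± 1.960 × 0.31 = [0.6824, 1.8976].
Exponentiate: [e^0.6824, e^1.8976] = [1.979, 6.670].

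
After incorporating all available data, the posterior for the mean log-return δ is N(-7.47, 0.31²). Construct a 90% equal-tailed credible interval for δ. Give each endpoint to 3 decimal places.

The posterior is symmetric, so the 90% equal-tailed interval is δ = -7.47 ± z·0.31 with z = 1.645.
Half-width: 1.645 × 0.31 = 0.510.
-7.47 − 0.510 = -7.980; -7.47 + 0.510 = -6.960.

[-7.980, -6.960]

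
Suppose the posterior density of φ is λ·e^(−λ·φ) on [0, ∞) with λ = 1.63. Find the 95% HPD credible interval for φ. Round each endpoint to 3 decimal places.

[0.000, 1.838]

The exponential density is strictly decreasing on [0, ∞), so the HPD interval is anchored at 0: [0, q] with P(φ ≤ q) = 0.95.
q = −ln(1 − 0.95) / 1.63 = 2.9957 / 1.63 = 1.838.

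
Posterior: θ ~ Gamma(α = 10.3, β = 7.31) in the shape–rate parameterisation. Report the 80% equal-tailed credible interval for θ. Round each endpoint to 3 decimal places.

[0.884, 1.993]

Posterior: Gamma(shape 10.3, rate 7.31).
Equal-tailed 80% interval: Gamma(10.3, 7.31) quantiles at 0.1 and 0.9.
Posterior mean ≈ 1.409, SD ≈ 0.439; a Normal approximation gives roughly [0.846, 1.972].
Exact: lower = 0.884; upper = 1.993.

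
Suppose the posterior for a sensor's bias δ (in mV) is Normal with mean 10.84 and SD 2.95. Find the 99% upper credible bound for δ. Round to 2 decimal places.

Need U with P(δ ≤ U) = 0.99: U = 10.84 + z_{0.01}·2.95.
z = 2.326; U = 10.84 + 2.326 × 2.95 = 17.70.

17.70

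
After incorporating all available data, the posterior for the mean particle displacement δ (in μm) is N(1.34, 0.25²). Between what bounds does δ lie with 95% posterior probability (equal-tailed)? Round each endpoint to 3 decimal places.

[0.850, 1.830]

The posterior is symmetric, so the 95% equal-tailed interval is δ = 1.34 ± z·0.25 with z = 1.960.
Half-width: 1.960 × 0.25 = 0.490.
1.34 − 0.490 = 0.850; 1.34 + 0.490 = 1.830.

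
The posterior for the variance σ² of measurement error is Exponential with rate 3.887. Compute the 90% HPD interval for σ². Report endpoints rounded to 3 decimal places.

[0.000, 0.592]

The exponential density is strictly decreasing on [0, ∞), so the HPD interval is anchored at 0: [0, q] with P(σ² ≤ q) = 0.90.
q = −ln(1 − 0.90) / 3.887 = 2.3026 / 3.887 = 0.592.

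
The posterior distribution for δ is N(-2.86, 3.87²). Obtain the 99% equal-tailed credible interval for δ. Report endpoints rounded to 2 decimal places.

The posterior is symmetric, so the 99% equal-tailed interval is δ = -2.86 ± z·3.87 with z = 2.576.
Half-width: 2.576 × 3.87 = 9.97.
-2.86 − 9.97 = -12.83; -2.86 + 9.97 = 7.11.

[-12.83, 7.11]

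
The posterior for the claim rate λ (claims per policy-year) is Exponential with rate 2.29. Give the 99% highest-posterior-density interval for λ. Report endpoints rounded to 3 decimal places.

[0.000, 2.011]

The exponential density is strictly decreasing on [0, ∞), so the HPD interval is anchored at 0: [0, q] with P(λ ≤ q) = 0.99.
q = −ln(1 − 0.99) / 2.29 = 4.6052 / 2.29 = 2.011.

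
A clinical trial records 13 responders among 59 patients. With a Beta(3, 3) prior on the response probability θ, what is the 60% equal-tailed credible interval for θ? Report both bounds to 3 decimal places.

[0.201, 0.290]

Posterior: Beta(3+13, 3+46) = Beta(16, 49).
Equal-tailed 60% interval: the 0.2 and 0.8 quantiles of Beta(16, 49).
Posterior mean ≈ 0.246, SD ≈ 0.053; a Normal approximation gives roughly [0.202, 0.291].
Exact: F⁻¹(0.2) = 0.201; F⁻¹(0.8) = 0.290.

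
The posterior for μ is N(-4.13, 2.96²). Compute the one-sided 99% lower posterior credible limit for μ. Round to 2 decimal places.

-11.02

Need L with P(μ ≥ L) = 0.99: L = -4.13 − z_{0.01}·2.96.
z = 2.326; L = -4.13 − 2.326 × 2.96 = -11.02.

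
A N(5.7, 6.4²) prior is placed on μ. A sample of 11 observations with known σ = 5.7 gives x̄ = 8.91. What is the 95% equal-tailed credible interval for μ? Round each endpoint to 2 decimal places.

[5.44, 11.95]

Posterior precision = 1/6.4² + 11/5.7² = 0.0244 + 0.3386 = 0.3630, so posterior SD = 1.6598.
Posterior mean = (5.7/6.4² + 11·8.91/5.7²) / 0.3630 = 8.6941.
Interval: 8.6941 ± 1.960 × 1.6598 → [5.44, 11.95].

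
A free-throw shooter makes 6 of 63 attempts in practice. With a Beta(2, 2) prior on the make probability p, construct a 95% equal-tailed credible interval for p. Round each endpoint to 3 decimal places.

Posterior: Beta(2+6, 2+57) = Beta(8, 59).
Equal-tailed 95% interval: the 0.025 and 0.975 quantiles of Beta(8, 59).
Posterior mean ≈ 0.119, SD ≈ 0.039; a Normal approximation gives roughly [0.042, 0.196].
Exact: F⁻¹(0.025) = 0.054; F⁻¹(0.975) = 0.206.

[0.054, 0.206]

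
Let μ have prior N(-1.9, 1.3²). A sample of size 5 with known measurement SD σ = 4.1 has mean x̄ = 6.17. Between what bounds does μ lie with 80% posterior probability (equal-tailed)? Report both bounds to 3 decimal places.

Posterior precision = 1/1.3² + 5/4.1² = 0.5917 + 0.2974 = 0.8892, so posterior SD = 1.0605.
Posterior mean = (-1.9/1.3² + 5·6.17/4.1²) / 0.8892 = 0.7996.
Interval: 0.7996 ± 1.282 × 1.0605 → [-0.560, 2.159].

[-0.560, 2.159]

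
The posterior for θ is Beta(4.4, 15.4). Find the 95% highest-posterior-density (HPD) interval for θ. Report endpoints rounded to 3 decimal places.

[0.059, 0.402]

The posterior is unimodal and skewed, so the HPD interval has equal density at both endpoints and is the shortest 95% interval.
Solving f(0.059) = f(0.402) with F(0.402) − F(0.059) = 0.95 gives [0.059, 0.402].
For comparison, the equal-tailed interval is [0.073, 0.424]; the HPD is narrower and shifted toward the mode.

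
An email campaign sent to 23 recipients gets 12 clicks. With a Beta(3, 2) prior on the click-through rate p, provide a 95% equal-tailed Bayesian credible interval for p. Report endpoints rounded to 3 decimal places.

[0.353, 0.713]

Posterior: Beta(3+12, 2+11) = Beta(15, 13).
Equal-tailed 95% interval: the 0.025 and 0.975 quantiles of Beta(15, 13).
Posterior mean ≈ 0.536, SD ≈ 0.093; a Normal approximation gives roughly [0.354, 0.717].
Exact: F⁻¹(0.025) = 0.353; F⁻¹(0.975) = 0.713.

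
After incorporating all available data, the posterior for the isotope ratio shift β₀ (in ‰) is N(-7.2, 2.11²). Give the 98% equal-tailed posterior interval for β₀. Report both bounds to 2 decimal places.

The posterior is symmetric, so the 98% equal-tailed interval is β₀ = -7.2 ± z·2.11 with z = 2.326.
Half-width: 2.326 × 2.11 = 4.91.
-7.2 − 4.91 = -12.11; -7.2 + 4.91 = -2.29.

[-12.11, -2.29]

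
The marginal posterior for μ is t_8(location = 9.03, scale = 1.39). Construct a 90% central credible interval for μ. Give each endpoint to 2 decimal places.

[6.45, 11.61]

The t_8 distribution is symmetric; the 90% interval is 9.03 ± t·1.39 with t_{0.95,8} = 1.860.
Half-width: 1.860 × 1.39 = 2.58.
9.03 − 2.58 = 6.45; 9.03 + 2.58 = 11.61.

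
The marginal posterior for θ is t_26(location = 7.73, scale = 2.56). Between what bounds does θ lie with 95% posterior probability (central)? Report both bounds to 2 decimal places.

The t_26 distribution is symmetric; the 95% interval is 7.73 ± t·2.56 with t_{0.975,26} = 2.056.
Half-width: 2.056 × 2.56 = 5.26.
7.73 − 5.26 = 2.47; 7.73 + 5.26 = 12.99.

[2.47, 12.99]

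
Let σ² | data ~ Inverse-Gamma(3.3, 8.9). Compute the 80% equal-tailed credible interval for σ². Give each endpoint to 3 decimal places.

[1.552, 6.905]

Inverse-Gamma(3.3, 8.9) quantiles: F⁻¹(0.1) and F⁻¹(0.9).
Equivalently, 1/σ² ~ Gamma(3.3, rate = 8.9); invert its 0.9 and 0.1 quantiles.
Posterior mean ≈ 3.870, SD ≈ 3.394; a Normal approximation gives roughly [-0.480, 8.219].
Exact: lower = 1.552; upper = 6.905.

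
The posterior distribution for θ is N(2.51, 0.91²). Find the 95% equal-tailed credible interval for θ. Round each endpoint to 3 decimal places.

[0.726, 4.294]

The posterior is symmetric, so the 95% equal-tailed interval is θ = 2.51 ± z·0.91 with z = 1.960.
Half-width: 1.960 × 0.91 = 1.784.
2.51 − 1.784 = 0.726; 2.51 + 1.784 = 4.294.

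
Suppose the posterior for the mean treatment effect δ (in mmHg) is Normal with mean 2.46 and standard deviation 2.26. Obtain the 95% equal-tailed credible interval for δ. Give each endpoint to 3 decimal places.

The posterior is symmetric, so the 95% equal-tailed interval is δ = 2.46 ± z·2.26 with z = 1.960.
Half-width: 1.960 × 2.26 = 4.430.
2.46 − 4.430 = -1.970; 2.46 + 4.430 = 6.890.

[-1.970, 6.890]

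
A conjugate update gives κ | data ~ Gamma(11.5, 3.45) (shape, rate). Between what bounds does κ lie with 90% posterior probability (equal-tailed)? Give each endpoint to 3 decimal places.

Posterior: Gamma(shape 11.5, rate 3.45).
Equal-tailed 90% interval: Gamma(11.5, 3.45) quantiles at 0.05 and 0.95.
Posterior mean ≈ 3.333, SD ≈ 0.983; a Normal approximation gives roughly [1.717, 4.950].
Exact: lower = 1.897; upper = 5.097.

[1.897, 5.097]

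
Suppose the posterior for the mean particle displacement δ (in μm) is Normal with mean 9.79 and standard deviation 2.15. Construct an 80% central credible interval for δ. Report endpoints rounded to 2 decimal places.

The posterior is symmetric, so the 80% equal-tailed interval is δ = 9.79 ± z·2.15 with z = 1.282.
Half-width: 1.282 × 2.15 = 2.76.
9.79 − 2.76 = 7.03; 9.79 + 2.76 = 12.55.

[7.03, 12.55]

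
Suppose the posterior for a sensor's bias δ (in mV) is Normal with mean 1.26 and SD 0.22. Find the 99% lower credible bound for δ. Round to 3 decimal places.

0.748

Need L with P(δ ≥ L) = 0.99: L = 1.26 − z_{0.01}·0.22.
z = 2.326; L = 1.26 − 2.326 × 0.22 = 0.748.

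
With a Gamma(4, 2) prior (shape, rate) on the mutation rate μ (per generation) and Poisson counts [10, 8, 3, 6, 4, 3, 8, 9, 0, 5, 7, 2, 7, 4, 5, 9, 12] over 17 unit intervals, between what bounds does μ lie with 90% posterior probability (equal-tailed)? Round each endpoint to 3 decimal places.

Posterior: Gamma(4+102, 2+17) = Gamma(106, 19) (shape, rate).
Equal-tailed 90% interval: Gamma(106, 19) quantiles at 0.05 and 0.95.
Posterior mean ≈ 5.579, SD ≈ 0.542; a Normal approximation gives roughly [4.688, 6.470].
Exact: lower = 4.719; upper = 6.499.

[4.719, 6.499]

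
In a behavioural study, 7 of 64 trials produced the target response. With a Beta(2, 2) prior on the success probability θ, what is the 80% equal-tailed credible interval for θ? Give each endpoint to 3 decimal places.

Posterior: Beta(2+7, 2+57) = Beta(9, 59).
Equal-tailed 80% interval: the 0.1 and 0.9 quantiles of Beta(9, 59).
Posterior mean ≈ 0.132, SD ≈ 0.041; a Normal approximation gives roughly [0.080, 0.185].
Exact: F⁻¹(0.1) = 0.083; F⁻¹(0.9) = 0.187.

[0.083, 0.187]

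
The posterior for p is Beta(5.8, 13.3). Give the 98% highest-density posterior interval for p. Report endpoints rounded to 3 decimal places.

[0.091, 0.548]

The posterior is unimodal and skewed, so the HPD interval has equal density at both endpoints and is the shortest 98% interval.
Solving f(0.091) = f(0.548) with F(0.548) − F(0.091) = 0.98 gives [0.091, 0.548].
For comparison, the equal-tailed interval is [0.102, 0.564]; the HPD is narrower and shifted toward the mode.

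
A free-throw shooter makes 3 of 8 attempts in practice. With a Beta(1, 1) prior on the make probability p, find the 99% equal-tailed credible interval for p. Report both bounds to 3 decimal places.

[0.087, 0.781]

Posterior: Beta(1+3, 1+5) = Beta(4, 6).
Equal-tailed 99% interval: the 0.005 and 0.995 quantiles of Beta(4, 6).
Posterior mean ≈ 0.400, SD ≈ 0.148; a Normal approximation gives roughly [0.020, 0.780].
Exact: F⁻¹(0.005) = 0.087; F⁻¹(0.995) = 0.781.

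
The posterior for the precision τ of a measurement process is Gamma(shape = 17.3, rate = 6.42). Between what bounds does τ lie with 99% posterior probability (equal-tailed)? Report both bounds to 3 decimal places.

Posterior: Gamma(shape 17.3, rate 6.42).
Equal-tailed 99% interval: Gamma(17.3, 6.42) quantiles at 0.005 and 0.995.
Posterior mean ≈ 2.695, SD ≈ 0.648; a Normal approximation gives roughly [1.026, 4.364].
Exact: lower = 1.317; upper = 4.654.

[1.317, 4.654]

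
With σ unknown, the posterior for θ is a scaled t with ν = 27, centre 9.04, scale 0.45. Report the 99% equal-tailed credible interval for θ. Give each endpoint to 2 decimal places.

[7.79, 10.29]

The t_27 distribution is symmetric; the 99% interval is 9.04 ± t·0.45 with t_{0.995,27} = 2.771.
Half-width: 2.771 × 0.45 = 1.25.
9.04 − 1.25 = 7.79; 9.04 + 1.25 = 10.29.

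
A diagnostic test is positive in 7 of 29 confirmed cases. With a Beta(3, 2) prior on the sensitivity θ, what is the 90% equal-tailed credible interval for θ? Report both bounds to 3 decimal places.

Posterior: Beta(3+7, 2+22) = Beta(10, 24).
Equal-tailed 90% interval: the 0.05 and 0.95 quantiles of Beta(10, 24).
Posterior mean ≈ 0.294, SD ≈ 0.077; a Normal approximation gives roughly [0.167, 0.421].
Exact: F⁻¹(0.05) = 0.175; F⁻¹(0.95) = 0.428.

[0.175, 0.428]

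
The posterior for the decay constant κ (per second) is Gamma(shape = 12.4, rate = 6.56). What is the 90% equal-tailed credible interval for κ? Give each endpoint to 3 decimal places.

[1.102, 2.851]

Posterior: Gamma(shape 12.4, rate 6.56).
Equal-tailed 90% interval: Gamma(12.4, 6.56) quantiles at 0.05 and 0.95.
Posterior mean ≈ 1.890, SD ≈ 0.537; a Normal approximation gives roughly [1.007, 2.773].
Exact: lower = 1.102; upper = 2.851.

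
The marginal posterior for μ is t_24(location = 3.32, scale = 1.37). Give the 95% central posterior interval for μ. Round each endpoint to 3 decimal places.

The t_24 distribution is symmetric; the 95% interval is 3.32 ± t·1.37 with t_{0.975,24} = 2.064.
Half-width: 2.064 × 1.37 = 2.828.
3.32 − 2.828 = 0.492; 3.32 + 2.828 = 6.148.

[0.492, 6.148]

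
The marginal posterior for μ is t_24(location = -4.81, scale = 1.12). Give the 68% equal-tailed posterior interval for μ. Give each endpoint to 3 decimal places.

The t_24 distribution is symmetric; the 68% interval is -4.81 ± t·1.12 with t_{0.84,24} = 1.015.
Half-width: 1.015 × 1.12 = 1.137.
-4.81 − 1.137 = -5.947; -4.81 + 1.137 = -3.673.

[-5.947, -3.673]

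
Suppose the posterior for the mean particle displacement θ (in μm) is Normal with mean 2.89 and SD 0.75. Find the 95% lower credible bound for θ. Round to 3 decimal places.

1.656

Need L with P(θ ≥ L) = 0.95: L = 2.89 − z_{0.05}·0.75.
z = 1.645; L = 2.89 − 1.645 × 0.75 = 1.656.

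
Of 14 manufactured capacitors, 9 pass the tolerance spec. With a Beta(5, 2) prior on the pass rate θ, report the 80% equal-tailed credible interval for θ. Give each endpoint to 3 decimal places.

Posterior: Beta(5+9, 2+5) = Beta(14, 7).
Equal-tailed 80% interval: the 0.1 and 0.9 quantiles of Beta(14, 7).
Posterior mean ≈ 0.667, SD ≈ 0.101; a Normal approximation gives roughly [0.538, 0.795].
Exact: F⁻¹(0.1) = 0.533; F⁻¹(0.9) = 0.793.

[0.533, 0.793]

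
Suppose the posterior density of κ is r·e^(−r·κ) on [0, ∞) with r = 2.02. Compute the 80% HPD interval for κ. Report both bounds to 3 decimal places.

The exponential density is strictly decreasing on [0, ∞), so the HPD interval is anchored at 0: [0, q] with P(κ ≤ q) = 0.80.
q = −ln(1 − 0.80) / 2.02 = 1.6094 / 2.02 = 0.797.

[0.000, 0.797]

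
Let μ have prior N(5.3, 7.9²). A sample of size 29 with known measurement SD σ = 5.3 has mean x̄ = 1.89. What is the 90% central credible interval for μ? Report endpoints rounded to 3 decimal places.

Posterior precision = 1/7.9² + 29/5.3² = 0.0160 + 1.0324 = 1.0484, so posterior SD = 0.9766.
Posterior mean = (5.3/7.9² + 29·1.89/5.3²) / 1.0484 = 1.9421.
Interval: 1.9421 ± 1.645 × 0.9766 → [0.336, 3.549].

[0.336, 3.549]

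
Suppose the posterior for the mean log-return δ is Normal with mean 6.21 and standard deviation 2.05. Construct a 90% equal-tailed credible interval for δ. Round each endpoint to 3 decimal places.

[2.838, 9.582]

The posterior is symmetric, so the 90% equal-tailed interval is δ = 6.21 ± z·2.05 with z = 1.645.
Half-width: 1.645 × 2.05 = 3.372.
6.21 − 3.372 = 2.838; 6.21 + 3.372 = 9.582.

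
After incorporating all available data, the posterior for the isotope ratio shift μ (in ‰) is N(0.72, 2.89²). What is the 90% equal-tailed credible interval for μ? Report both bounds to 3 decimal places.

[-4.034, 5.474]

The posterior is symmetric, so the 90% equal-tailed interval is μ = 0.72 ± z·2.89 with z = 1.645.
Half-width: 1.645 × 2.89 = 4.754.
0.72 − 4.754 = -4.034; 0.72 + 4.754 = 5.474.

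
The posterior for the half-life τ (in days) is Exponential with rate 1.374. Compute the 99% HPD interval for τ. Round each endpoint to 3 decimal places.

The exponential density is strictly decreasing on [0, ∞), so the HPD interval is anchored at 0: [0, q] with P(τ ≤ q) = 0.99.
q = −ln(1 − 0.99) / 1.374 = 4.6052 / 1.374 = 3.352.

[0.000, 3.352]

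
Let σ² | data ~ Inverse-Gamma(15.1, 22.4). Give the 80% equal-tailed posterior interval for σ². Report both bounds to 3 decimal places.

Inverse-Gamma(15.1, 22.4) quantiles: F⁻¹(0.1) and F⁻¹(0.9).
Equivalently, 1/σ² ~ Gamma(15.1, rate = 22.4); invert its 0.9 and 0.1 quantiles.
Posterior mean ≈ 1.589, SD ≈ 0.439; a Normal approximation gives roughly [1.026, 2.151].
Exact: lower = 1.106; upper = 2.157.

[1.106, 2.157]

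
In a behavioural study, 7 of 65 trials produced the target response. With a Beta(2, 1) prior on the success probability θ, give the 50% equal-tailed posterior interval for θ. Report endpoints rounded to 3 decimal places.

[0.103, 0.158]

Posterior: Beta(2+7, 1+58) = Beta(9, 59).
Equal-tailed 50% interval: the 0.25 and 0.75 quantiles of Beta(9, 59).
Posterior mean ≈ 0.132, SD ≈ 0.041; a Normal approximation gives roughly [0.105, 0.160].
Exact: F⁻¹(0.25) = 0.103; F⁻¹(0.75) = 0.158.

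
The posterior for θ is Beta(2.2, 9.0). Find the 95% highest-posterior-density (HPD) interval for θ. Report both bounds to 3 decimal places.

[0.012, 0.417]

The posterior is unimodal and skewed, so the HPD interval has equal density at both endpoints and is the shortest 95% interval.
Solving f(0.012) = f(0.417) with F(0.417) − F(0.012) = 0.95 gives [0.012, 0.417].
For comparison, the equal-tailed interval is [0.032, 0.462]; the HPD is narrower and shifted toward the mode.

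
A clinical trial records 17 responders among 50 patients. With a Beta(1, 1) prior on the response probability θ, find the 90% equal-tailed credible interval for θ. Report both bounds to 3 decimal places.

[0.242, 0.457]

Posterior: Beta(1+17, 1+33) = Beta(18, 34).
Equal-tailed 90% interval: the 0.05 and 0.95 quantiles of Beta(18, 34).
Posterior mean ≈ 0.346, SD ≈ 0.065; a Normal approximation gives roughly [0.239, 0.454].
Exact: F⁻¹(0.05) = 0.242; F⁻¹(0.95) = 0.457.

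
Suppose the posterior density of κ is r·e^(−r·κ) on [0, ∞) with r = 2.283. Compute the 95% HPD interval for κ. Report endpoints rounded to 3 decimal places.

[0.000, 1.312]

The exponential density is strictly decreasing on [0, ∞), so the HPD interval is anchored at 0: [0, q] with P(κ ≤ q) = 0.95.
q = −ln(1 − 0.95) / 2.283 = 2.9957 / 2.283 = 1.312.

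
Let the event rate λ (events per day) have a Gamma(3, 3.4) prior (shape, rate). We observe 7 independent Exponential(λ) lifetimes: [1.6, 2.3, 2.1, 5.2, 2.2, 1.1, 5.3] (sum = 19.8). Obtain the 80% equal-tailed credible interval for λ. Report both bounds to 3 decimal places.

[0.268, 0.612]

Posterior: Gamma(3+7, 3.4+19.8) = Gamma(10, 23.2) (shape, rate).
Equal-tailed 80% interval: Gamma(10, 23.2) quantiles at 0.1 and 0.9.
Posterior mean ≈ 0.431, SD ≈ 0.136; a Normal approximation gives roughly [0.256, 0.606].
Exact: lower = 0.268; upper = 0.612.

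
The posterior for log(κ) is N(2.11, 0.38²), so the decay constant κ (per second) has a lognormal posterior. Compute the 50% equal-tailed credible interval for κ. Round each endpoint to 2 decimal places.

On the log scale the 50% interval is 2.11 ± 0.674 × 0.38 = [1.8537, 2.3663].
Exponentiate: [e^1.8537, e^2.3663] = [6.38, 10.66].

[6.38, 10.66]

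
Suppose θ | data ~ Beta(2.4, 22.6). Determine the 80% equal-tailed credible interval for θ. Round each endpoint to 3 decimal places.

[0.032, 0.175]

Posterior: Beta(2.4, 22.6).
Equal-tailed 80% interval: the 0.1 and 0.9 quantiles of Beta(2.4, 22.6).
Posterior mean ≈ 0.096, SD ≈ 0.058; a Normal approximation gives roughly [0.022, 0.170].
Exact: F⁻¹(0.1) = 0.032; F⁻¹(0.9) = 0.175.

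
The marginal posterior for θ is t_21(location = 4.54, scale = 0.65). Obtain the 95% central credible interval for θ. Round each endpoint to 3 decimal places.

[3.188, 5.892]

The t_21 distribution is symmetric; the 95% interval is 4.54 ± t·0.65 with t_{0.975,21} = 2.080.
Half-width: 2.080 × 0.65 = 1.352.
4.54 − 1.352 = 3.188; 4.54 + 1.352 = 5.892.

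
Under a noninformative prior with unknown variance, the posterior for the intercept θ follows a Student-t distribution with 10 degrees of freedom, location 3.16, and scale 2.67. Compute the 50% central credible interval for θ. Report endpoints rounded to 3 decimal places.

The t_10 distribution is symmetric; the 50% interval is 3.16 ± t·2.67 with t_{0.75,10} = 0.700.
Half-width: 0.700 × 2.67 = 1.868.
3.16 − 1.868 = 1.292; 3.16 + 1.868 = 5.028.

[1.292, 5.028]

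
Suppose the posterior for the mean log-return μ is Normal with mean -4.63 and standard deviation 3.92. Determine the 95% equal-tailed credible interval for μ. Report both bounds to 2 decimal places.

The posterior is symmetric, so the 95% equal-tailed interval is μ = -4.63 ± z·3.92 with z = 1.960.
Half-width: 1.960 × 3.92 = 7.68.
-4.63 − 7.68 = -12.31; -4.63 + 7.68 = 3.05.

[-12.31, 3.05]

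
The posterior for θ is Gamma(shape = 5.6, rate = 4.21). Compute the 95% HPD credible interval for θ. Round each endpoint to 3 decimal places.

The posterior is unimodal and skewed, so the HPD interval has equal density at both endpoints and is the shortest 95% interval.
Solving f(0.364) = f(2.446) with F(2.446) − F(0.364) = 0.95 gives [0.364, 2.446].
For comparison, the equal-tailed interval is [0.467, 2.637]; the HPD is narrower and shifted toward the mode.

[0.364, 2.446]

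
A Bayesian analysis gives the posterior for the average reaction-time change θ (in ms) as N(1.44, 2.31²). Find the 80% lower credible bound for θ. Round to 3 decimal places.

-0.504

Need L with P(θ ≥ L) = 0.80: L = 1.44 − z_{0.2}·2.31.
z = 0.842; L = 1.44 − 0.842 × 2.31 = -0.504.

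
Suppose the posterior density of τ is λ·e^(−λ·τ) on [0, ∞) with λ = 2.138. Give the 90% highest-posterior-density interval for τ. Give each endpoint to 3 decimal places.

[0.000, 1.077]

The exponential density is strictly decreasing on [0, ∞), so the HPD interval is anchored at 0: [0, q] with P(τ ≤ q) = 0.90.
q = −ln(1 − 0.90) / 2.138 = 2.3026 / 2.138 = 1.077.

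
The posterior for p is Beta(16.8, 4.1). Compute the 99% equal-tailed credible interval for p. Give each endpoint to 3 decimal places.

[0.543, 0.962]

Posterior: Beta(16.8, 4.1).
Equal-tailed 99% interval: the 0.005 and 0.995 quantiles of Beta(16.8, 4.1).
Posterior mean ≈ 0.804, SD ≈ 0.085; a Normal approximation gives roughly [0.585, 1.022].
Exact: F⁻¹(0.005) = 0.543; F⁻¹(0.995) = 0.962.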